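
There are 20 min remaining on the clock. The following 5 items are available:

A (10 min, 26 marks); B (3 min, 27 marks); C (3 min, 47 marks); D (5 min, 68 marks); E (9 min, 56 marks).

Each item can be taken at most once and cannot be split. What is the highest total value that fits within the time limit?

198 marks

Check high-value combinations within 20 min:
- B+C+D+E: time 3+3+5+9=20, value 27+47+68+56=198
- C+D+E: time 3+5+9=17, value 47+68+56=171
- B+D+E: time 3+5+9=17, value 27+68+56=151
Best: 198 marks.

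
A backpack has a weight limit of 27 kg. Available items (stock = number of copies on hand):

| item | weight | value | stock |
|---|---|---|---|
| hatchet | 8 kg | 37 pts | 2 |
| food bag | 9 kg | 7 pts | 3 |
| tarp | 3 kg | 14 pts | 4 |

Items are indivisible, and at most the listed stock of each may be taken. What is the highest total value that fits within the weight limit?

Best selections within weight 27 and stock limits:
- 2×hatchet + 3×tarp: weight 25, value 116
- 2×hatchet + 2×tarp: weight 22, value 102
- 1×hatchet + 4×tarp: weight 20, value 93
Best: 116 pts.

116 pts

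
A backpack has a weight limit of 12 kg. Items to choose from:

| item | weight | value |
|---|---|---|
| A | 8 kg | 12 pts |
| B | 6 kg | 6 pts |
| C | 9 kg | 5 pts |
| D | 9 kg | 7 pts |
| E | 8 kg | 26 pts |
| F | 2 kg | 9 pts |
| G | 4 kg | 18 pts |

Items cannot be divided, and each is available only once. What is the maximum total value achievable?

44 pts

Check high-value combinations within 12 kg:
- E+G: weight 8+4=12, value 26+18=44
- E+F: weight 8+2=10, value 26+9=35
- B+F+G: weight 6+2+4=12, value 6+9+18=33
- A+G: weight 8+4=12, value 12+18=30
- F+G: weight 2+4=6, value 9+18=27
Best: 44 pts.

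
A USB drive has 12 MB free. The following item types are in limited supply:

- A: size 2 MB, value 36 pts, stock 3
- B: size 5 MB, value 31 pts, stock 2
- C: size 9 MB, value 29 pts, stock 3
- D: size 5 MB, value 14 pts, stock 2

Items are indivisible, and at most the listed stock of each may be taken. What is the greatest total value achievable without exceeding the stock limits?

Top feasible selections:
- 3×A + 1×B: size 11, value 139
- 3×A + 1×D: size 11, value 122
- 3×A: size 6, value 108
Best: 139 pts.

139 pts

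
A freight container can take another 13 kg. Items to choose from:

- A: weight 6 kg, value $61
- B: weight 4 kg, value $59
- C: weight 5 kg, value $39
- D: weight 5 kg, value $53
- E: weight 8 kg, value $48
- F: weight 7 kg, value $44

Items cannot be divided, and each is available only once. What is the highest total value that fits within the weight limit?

$120

This is a 0/1 knapsack; check combinations near the capacity.
- A+B: weight 6+4=10, value 61+59=120
- A+D: weight 6+5=11, value 61+53=114
- B+D: weight 4+5=9, value 59+53=112
- B+E: weight 4+8=12, value 59+48=107
Best: $120.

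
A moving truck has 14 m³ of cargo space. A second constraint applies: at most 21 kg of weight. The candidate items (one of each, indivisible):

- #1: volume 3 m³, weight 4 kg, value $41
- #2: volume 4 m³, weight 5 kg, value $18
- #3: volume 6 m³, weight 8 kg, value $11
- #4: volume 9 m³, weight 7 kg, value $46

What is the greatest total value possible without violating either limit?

$87

Feasible sets respecting both limits:
- #1+#4: volume 12, weight 11, value 87
- #1+#2+#3: volume 13, weight 17, value 70
- #2+#4: volume 13, weight 12, value 64
- #1+#2: volume 7, weight 9, value 59
Best: $87.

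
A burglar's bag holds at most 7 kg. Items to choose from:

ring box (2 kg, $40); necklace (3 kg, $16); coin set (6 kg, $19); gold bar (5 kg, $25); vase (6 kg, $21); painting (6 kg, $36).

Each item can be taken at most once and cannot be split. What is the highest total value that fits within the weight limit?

Check high-value combinations within 7 kg:
- ring box+gold bar: weight 2+5=7, value 40+25=65
- ring box+necklace: weight 2+3=5, value 40+16=56
- ring box: weight 2, value 40
Best: $65.

$65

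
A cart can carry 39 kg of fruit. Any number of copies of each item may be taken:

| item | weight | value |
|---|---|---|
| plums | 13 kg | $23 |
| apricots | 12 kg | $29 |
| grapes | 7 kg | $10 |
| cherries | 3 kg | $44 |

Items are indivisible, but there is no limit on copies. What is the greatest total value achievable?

Best value-per-unit is cherries at 44/3, and filling with it alone uses weight 13×3=39. No mix of the others beats 13×44 = 572.

$572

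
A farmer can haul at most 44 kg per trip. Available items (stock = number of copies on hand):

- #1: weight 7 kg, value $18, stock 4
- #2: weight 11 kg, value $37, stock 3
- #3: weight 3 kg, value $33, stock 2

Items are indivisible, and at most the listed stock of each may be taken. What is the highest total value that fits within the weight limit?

Top feasible selections:
- 3×#2 + 2×#3: weight 39, value 177
- 2×#1 + 2×#2 + 2×#3: weight 42, value 176
- 1×#1 + 3×#2 + 1×#3: weight 43, value 162
Best: $177.

$177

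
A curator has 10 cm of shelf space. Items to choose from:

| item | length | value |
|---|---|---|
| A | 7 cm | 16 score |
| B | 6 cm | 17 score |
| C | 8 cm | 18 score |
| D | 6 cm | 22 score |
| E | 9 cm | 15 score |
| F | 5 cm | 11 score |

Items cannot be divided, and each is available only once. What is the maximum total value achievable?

22 score

This is a 0/1 knapsack; check combinations near the capacity.
- D: length 6, value 22
- C: length 8, value 18
- B: length 6, value 17
- A: length 7, value 16
Best: 22 score.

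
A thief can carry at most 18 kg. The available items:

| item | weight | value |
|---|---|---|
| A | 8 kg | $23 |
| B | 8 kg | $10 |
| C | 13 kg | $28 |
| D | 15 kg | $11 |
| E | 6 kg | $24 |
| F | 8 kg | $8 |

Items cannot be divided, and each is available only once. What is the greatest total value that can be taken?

Check high-value combinations within 18 kg:
- A+E: weight 8+6=14, value 23+24=47
- B+E: weight 8+6=14, value 10+24=34
- A+B: weight 8+8=16, value 23+10=33
- E+F: weight 6+8=14, value 24+8=32
- A+F: weight 8+8=16, value 23+8=31
Best: $47.

$47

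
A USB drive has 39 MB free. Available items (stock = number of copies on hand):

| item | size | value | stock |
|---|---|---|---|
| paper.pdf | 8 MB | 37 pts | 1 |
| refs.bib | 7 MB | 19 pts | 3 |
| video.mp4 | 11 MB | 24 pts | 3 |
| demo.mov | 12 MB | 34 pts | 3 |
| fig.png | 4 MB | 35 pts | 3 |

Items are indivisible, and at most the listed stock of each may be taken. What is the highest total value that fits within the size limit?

Top feasible selections:
- 1×paper.pdf + 1×refs.bib + 1×demo.mov + 3×fig.png: size 39, value 195
- 1×paper.pdf + 1×refs.bib + 1×video.mp4 + 3×fig.png: size 38, value 185
- 1×paper.pdf + 2×refs.bib + 3×fig.png: size 34, value 180
- 2×refs.bib + 1×demo.mov + 3×fig.png: size 38, value 177
Best: 195 pts.

195 pts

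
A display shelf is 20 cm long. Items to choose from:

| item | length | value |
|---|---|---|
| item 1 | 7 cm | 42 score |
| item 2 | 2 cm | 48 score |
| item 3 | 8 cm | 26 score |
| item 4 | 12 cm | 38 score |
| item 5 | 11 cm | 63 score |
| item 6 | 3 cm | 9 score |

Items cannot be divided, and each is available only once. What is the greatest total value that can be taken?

153 score

This is a 0/1 knapsack; check combinations near the capacity.
- item 1+item 2+item 5: length 7+2+11=20, value 42+48+63=153
- item 1+item 2+item 3+item 6: length 7+2+8+3=20, value 42+48+26+9=125
- item 2+item 5+item 6: length 2+11+3=16, value 48+63+9=120
- item 1+item 2+item 3: length 7+2+8=17, value 42+48+26=116
Best: 153 score.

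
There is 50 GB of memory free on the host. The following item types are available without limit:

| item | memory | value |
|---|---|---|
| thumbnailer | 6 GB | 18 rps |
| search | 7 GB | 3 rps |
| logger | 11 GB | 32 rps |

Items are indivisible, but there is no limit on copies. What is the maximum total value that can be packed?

Best value-per-unit is thumbnailer at 18/6; filling with it alone gives 8×18 = 144.
Optimal mix: 1×thumbnailer + 4×logger → memory 50, value 146.

146 rps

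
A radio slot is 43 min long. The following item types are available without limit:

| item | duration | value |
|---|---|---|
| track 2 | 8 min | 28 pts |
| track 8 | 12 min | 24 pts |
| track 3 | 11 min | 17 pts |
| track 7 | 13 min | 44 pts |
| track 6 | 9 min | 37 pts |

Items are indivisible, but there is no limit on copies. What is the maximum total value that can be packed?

Best value-per-unit is track 6 at 37/9; filling with it alone gives 4×37 = 148.
Optimal mix: 2×track 2 + 3×track 6 → duration 43, value 167.

167 pts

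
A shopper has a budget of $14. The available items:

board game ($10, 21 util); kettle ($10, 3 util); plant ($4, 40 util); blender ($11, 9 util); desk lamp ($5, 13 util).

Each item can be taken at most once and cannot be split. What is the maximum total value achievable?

61 util

This is a 0/1 knapsack; check combinations near the capacity.
- board game+plant: cost 10+4=14, value 21+40=61
- plant+desk lamp: cost 4+5=9, value 40+13=53
- kettle+plant: cost 10+4=14, value 3+40=43
- plant: cost 4, value 40
Best: 61 util.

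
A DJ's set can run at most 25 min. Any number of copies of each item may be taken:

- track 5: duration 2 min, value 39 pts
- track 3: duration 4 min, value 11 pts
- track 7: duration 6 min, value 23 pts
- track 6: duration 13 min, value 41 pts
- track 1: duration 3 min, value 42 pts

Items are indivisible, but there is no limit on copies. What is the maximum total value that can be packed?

Best value-per-unit is track 5 at 39/2; filling with it alone gives 12×39 = 468.
Optimal mix: 11×track 5 + 1×track 1 → duration 25, value 471.

471 pts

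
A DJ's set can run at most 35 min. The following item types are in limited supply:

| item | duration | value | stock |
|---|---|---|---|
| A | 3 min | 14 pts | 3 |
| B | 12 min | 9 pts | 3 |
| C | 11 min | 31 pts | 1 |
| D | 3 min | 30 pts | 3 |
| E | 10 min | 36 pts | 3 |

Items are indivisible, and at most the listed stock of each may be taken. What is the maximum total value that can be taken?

Best selections within duration 35 and stock limits:
- 2×A + 3×D + 2×E: duration 35, value 190
- 1×A + 3×D + 2×E: duration 32, value 176
- 3×A + 2×D + 2×E: duration 35, value 174
- 1×A + 1×C + 3×D + 1×E: duration 33, value 171
Best: 190 pts.

190 pts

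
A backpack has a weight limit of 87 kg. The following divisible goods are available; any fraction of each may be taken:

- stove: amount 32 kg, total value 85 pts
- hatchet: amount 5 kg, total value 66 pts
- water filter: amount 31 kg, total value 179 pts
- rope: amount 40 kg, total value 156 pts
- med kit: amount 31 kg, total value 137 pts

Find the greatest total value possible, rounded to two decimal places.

460.00

Take in order of value per unit:
- hatchet (66/5 per unit): all 5 → value 66, running total 66.00
- water filter (179/31 per unit): all 31 → value 179, running total 245.00
- med kit (137/31 per unit): all 31 → value 137, running total 382.00
- rope (156/40 per unit): 20 of 40 → value 20×156/40 = 78.0000, running total 460.00
Total 460.00.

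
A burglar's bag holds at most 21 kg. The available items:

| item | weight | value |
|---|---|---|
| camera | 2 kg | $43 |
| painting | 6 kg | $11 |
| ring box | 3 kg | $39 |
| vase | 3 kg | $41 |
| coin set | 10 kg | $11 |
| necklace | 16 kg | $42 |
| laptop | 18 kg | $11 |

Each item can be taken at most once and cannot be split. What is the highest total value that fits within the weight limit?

$134

Check high-value combinations within 21 kg:
- camera+painting+ring box+vase: weight 2+6+3+3=14, value 43+11+39+41=134
- camera+ring box+vase+coin set: weight 2+3+3+10=18, value 43+39+41+11=134
- camera+vase+necklace: weight 2+3+16=21, value 43+41+42=126
- camera+ring box+necklace: weight 2+3+16=21, value 43+39+42=124
Best: $134.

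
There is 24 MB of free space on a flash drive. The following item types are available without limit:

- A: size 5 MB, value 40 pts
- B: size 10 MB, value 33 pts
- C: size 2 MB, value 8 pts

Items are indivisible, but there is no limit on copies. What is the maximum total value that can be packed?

Best value-per-unit is A at 40/5; filling with it alone gives 4×40 = 160.
Optimal mix: 4×A + 2×C → size 24, value 176.

176 pts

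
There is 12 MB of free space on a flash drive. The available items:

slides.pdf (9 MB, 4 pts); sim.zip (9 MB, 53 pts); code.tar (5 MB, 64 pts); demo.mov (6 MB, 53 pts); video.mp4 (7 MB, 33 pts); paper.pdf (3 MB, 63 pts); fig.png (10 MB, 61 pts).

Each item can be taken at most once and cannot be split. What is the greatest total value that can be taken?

This is a 0/1 knapsack; check combinations near the capacity.
- code.tar+paper.pdf: size 5+3=8, value 64+63=127
- code.tar+demo.mov: size 5+6=11, value 64+53=117
- demo.mov+paper.pdf: size 6+3=9, value 53+63=116
- sim.zip+paper.pdf: size 9+3=12, value 53+63=116
- code.tar+video.mp4: size 5+7=12, value 64+33=97
Best: 127 pts.

127 pts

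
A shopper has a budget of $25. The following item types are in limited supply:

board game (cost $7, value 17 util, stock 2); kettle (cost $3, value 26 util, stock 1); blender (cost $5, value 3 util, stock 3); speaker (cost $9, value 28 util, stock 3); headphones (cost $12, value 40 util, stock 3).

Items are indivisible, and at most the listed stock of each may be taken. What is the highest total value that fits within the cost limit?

94 util

Best selections within cost 25 and stock limits:
- 1×kettle + 1×speaker + 1×headphones: cost 24, value 94
- 1×board game + 1×kettle + 1×headphones: cost 22, value 83
Best: 94 util.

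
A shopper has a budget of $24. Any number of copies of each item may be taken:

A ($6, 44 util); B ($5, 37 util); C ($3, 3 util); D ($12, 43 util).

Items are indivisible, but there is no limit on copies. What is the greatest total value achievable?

Best value-per-unit is B at 37/5; filling with it alone gives 4×37 = 148.
Optimal mix: 4×A → cost 24, value 176.

176 util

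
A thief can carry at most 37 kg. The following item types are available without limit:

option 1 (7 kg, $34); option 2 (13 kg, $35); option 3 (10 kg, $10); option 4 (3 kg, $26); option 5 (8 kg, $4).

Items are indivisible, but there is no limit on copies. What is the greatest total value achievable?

$312

Best value-per-unit is option 4 at 26/3, and filling with it alone uses weight 12×3=36. No mix of the others beats 12×26 = 312.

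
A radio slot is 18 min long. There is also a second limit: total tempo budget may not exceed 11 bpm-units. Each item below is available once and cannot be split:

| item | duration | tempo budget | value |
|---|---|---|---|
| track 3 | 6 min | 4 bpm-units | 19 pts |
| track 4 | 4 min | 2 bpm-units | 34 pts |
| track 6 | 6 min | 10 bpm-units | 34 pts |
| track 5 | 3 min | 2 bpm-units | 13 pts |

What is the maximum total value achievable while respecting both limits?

66 pts

Feasible sets respecting both limits:
- track 3+track 4+track 5: duration 13, tempo budget 8, value 66
- track 3+track 4: duration 10, tempo budget 6, value 53
- track 4+track 5: duration 7, tempo budget 4, value 47
Best: 66 pts.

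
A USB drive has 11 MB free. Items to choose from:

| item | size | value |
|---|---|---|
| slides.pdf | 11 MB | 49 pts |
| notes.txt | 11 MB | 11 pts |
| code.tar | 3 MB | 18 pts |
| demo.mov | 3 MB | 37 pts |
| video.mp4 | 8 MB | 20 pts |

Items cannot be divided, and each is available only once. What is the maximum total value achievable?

57 pts

Check high-value combinations within 11 MB:
- demo.mov+video.mp4: size 3+8=11, value 37+20=57
- code.tar+demo.mov: size 3+3=6, value 18+37=55
- slides.pdf: size 11, value 49
Best: 57 pts.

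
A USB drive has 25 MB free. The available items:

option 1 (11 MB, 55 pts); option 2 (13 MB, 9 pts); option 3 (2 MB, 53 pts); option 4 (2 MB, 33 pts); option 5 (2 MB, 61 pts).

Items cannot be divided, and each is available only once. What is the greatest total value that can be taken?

Check high-value combinations within 25 MB:
- option 1+option 3+option 4+option 5: size 11+2+2+2=17, value 55+53+33+61=202
- option 1+option 3+option 5: size 11+2+2=15, value 55+53+61=169
- option 2+option 3+option 4+option 5: size 13+2+2+2=19, value 9+53+33+61=156
- option 1+option 4+option 5: size 11+2+2=15, value 55+33+61=149
Best: 202 pts.

202 pts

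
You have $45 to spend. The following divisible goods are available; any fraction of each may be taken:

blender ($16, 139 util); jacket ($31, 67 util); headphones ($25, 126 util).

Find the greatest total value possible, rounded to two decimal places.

273.65

Take in order of value per unit:
- blender (139/16 per unit): all 16 → value 139, running total 139.00
- headphones (126/25 per unit): all 25 → value 126, running total 265.00
- jacket (67/31 per unit): 4 of 31 → value 4×67/31 = 8.6452, running total 273.65
Total 273.65.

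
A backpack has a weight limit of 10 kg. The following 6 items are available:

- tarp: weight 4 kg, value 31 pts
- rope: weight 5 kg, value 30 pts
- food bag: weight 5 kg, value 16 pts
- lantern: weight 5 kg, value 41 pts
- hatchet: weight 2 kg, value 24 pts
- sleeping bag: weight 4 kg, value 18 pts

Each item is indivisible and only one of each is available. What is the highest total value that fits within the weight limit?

73 pts

Check high-value combinations within 10 kg:
- tarp+hatchet+sleeping bag: weight 4+2+4=10, value 31+24+18=73
- tarp+lantern: weight 4+5=9, value 31+41=72
- rope+lantern: weight 5+5=10, value 30+41=71
Best: 73 pts.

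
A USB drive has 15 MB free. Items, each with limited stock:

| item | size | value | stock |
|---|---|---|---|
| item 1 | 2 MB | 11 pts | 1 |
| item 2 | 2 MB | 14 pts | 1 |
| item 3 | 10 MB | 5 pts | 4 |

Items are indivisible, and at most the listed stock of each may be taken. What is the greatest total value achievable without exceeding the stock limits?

30 pts

Best selections within size 15 and stock limits:
- 1×item 1 + 1×item 2 + 1×item 3: size 14, value 30
- 1×item 1 + 1×item 2: size 4, value 25
- 1×item 2 + 1×item 3: size 12, value 19
- 1×item 1 + 1×item 3: size 12, value 16
Best: 30 pts.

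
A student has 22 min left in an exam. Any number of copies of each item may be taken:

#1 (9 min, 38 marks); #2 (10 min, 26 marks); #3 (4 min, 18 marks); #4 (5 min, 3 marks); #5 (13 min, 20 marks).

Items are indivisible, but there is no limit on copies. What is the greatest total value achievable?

Best value-per-unit is #3 at 18/4; filling with it alone gives 5×18 = 90.
Optimal mix: 2×#1 + 1×#3 → time 22, value 94.

94 marks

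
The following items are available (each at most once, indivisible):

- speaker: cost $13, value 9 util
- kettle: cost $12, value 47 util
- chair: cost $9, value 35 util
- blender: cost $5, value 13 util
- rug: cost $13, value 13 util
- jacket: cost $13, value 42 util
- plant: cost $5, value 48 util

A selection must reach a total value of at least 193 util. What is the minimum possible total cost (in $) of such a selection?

57

Subsets with value ≥ 193, sorted by total cost:
- kettle+chair+blender+rug+jacket+plant: cost 57, value 198
- speaker+kettle+chair+blender+jacket+plant: cost 57, value 194
Minimum cost: 57 $.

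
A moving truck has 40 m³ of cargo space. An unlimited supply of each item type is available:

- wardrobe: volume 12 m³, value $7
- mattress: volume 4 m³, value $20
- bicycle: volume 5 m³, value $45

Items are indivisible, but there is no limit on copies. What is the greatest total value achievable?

Best value-per-unit is bicycle at 45/5, and filling with it alone uses volume 8×5=40. No mix of the others beats 8×45 = 360.

$360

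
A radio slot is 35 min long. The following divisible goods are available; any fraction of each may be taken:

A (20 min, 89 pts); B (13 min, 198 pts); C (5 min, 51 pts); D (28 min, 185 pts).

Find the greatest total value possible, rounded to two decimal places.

361.32

Take in order of value per unit:
- B (198/13 per unit): all 13 → value 198, running total 198.00
- C (51/5 per unit): all 5 → value 51, running total 249.00
- D (185/28 per unit): 17 of 28 → value 17×185/28 = 112.3214, running total 361.32
Total 361.32.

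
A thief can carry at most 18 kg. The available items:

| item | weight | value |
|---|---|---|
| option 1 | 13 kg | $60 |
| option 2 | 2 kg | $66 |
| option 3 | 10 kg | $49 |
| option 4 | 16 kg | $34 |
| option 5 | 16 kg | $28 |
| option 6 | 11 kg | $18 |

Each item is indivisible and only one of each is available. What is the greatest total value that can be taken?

This is a 0/1 knapsack; check combinations near the capacity.
- option 1+option 2: weight 13+2=15, value 60+66=126
- option 2+option 3: weight 2+10=12, value 66+49=115
- option 2+option 4: weight 2+16=18, value 66+34=100
- option 2+option 5: weight 2+16=18, value 66+28=94
- option 2+option 6: weight 2+11=13, value 66+18=84
Best: $126.

$126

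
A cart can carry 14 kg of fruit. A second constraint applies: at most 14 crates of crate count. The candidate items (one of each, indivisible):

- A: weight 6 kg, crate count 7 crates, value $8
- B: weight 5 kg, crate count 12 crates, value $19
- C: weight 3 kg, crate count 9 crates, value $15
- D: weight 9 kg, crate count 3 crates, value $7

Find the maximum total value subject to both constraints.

$22

Feasible sets respecting both limits:
- C+D: weight 12, crate count 12, value 22
- B: weight 5, crate count 12, value 19
- C: weight 3, crate count 9, value 15
Best: $22.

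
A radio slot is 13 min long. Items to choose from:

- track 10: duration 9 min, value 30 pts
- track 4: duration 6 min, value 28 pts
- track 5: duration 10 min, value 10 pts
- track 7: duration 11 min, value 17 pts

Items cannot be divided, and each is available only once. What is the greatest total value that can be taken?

Check high-value combinations within 13 min:
- track 10: duration 9, value 30
- track 4: duration 6, value 28
- track 7: duration 11, value 17
- track 5: duration 10, value 10
Best: 30 pts.

30 pts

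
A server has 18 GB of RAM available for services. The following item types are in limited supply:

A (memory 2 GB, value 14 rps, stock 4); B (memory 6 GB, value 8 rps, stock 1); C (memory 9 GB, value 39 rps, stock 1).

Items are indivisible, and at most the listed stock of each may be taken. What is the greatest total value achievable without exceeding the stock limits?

Top feasible selections:
- 4×A + 1×C: memory 17, value 95
- 3×A + 1×C: memory 15, value 81
- 2×A + 1×C: memory 13, value 67
Best: 95 rps.

95 rps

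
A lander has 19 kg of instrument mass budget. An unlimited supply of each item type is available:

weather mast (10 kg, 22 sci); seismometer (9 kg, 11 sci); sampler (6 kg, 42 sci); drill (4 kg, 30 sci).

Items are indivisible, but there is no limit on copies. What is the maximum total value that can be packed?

132 sci

Best value-per-unit is drill at 30/4; filling with it alone gives 4×30 = 120.
Optimal mix: 1×sampler + 3×drill → mass 18, value 132.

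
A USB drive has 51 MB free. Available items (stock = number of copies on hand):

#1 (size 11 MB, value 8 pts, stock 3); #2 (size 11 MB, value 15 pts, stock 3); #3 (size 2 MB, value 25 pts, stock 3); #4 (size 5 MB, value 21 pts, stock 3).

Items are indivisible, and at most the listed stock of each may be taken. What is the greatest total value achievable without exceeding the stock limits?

Top feasible selections:
- 2×#2 + 3×#3 + 3×#4: size 43, value 168
- 3×#2 + 3×#3 + 2×#4: size 49, value 162
- 1×#1 + 1×#2 + 3×#3 + 3×#4: size 43, value 161
- 1×#1 + 2×#2 + 3×#3 + 2×#4: size 49, value 155
Best: 168 pts.

168 pts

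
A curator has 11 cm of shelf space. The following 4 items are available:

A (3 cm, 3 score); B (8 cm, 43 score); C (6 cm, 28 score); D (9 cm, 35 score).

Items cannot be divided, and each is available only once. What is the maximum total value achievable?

46 score

Check high-value combinations within 11 cm:
- A+B: length 3+8=11, value 3+43=46
- B: length 8, value 43
- D: length 9, value 35
- A+C: length 3+6=9, value 3+28=31
- C: length 6, value 28
Best: 46 score.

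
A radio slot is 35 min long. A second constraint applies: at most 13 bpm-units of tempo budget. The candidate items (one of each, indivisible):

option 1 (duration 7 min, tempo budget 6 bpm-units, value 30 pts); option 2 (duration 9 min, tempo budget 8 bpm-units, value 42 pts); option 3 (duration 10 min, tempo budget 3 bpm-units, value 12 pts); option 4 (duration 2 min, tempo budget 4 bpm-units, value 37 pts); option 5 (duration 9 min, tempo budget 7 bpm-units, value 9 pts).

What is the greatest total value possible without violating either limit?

79 pts

Feasible sets respecting both limits:
- option 2+option 4: duration 11, tempo budget 12, value 79
- option 1+option 3+option 4: duration 19, tempo budget 13, value 79
- option 1+option 4: duration 9, tempo budget 10, value 67
- option 2+option 3: duration 19, tempo budget 11, value 54
Best: 79 pts.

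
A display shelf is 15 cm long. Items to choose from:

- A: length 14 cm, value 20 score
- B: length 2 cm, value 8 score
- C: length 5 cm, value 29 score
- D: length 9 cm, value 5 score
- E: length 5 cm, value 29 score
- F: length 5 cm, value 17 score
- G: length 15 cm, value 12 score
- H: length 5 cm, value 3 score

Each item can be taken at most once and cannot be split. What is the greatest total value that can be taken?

75 score

Check high-value combinations within 15 cm:
- C+E+F: length 5+5+5=15, value 29+29+17=75
- B+C+E: length 2+5+5=12, value 8+29+29=66
- C+E+H: length 5+5+5=15, value 29+29+3=61
- C+E: length 5+5=10, value 29+29=58
- B+C+F: length 2+5+5=12, value 8+29+17=54
Best: 75 score.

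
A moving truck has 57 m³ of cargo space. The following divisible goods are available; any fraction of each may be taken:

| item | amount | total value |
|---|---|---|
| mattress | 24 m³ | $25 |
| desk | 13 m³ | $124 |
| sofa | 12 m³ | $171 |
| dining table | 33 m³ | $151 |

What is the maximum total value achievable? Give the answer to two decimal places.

Take in order of value per unit:
- sofa (171/12 per unit): all 12 → value 171, running total 171.00
- desk (124/13 per unit): all 13 → value 124, running total 295.00
- dining table (151/33 per unit): 32 of 33 → value 32×151/33 = 146.4242, running total 441.42
Total 441.42.

441.42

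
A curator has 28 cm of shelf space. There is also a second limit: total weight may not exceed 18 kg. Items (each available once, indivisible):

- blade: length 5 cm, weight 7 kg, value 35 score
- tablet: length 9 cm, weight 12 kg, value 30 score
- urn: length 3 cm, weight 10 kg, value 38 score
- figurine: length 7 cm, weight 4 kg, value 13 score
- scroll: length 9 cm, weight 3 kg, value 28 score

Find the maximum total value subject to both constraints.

Feasible sets respecting both limits:
- urn+figurine+scroll: length 19, weight 17, value 79
- blade+figurine+scroll: length 21, weight 14, value 76
- blade+urn: length 8, weight 17, value 73
- urn+scroll: length 12, weight 13, value 66
Best: 79 score.

79 score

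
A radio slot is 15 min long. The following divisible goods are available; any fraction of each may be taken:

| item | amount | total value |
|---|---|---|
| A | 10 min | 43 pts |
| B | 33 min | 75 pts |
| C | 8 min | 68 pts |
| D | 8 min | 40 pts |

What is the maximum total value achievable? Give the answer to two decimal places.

103.00

Take in order of value per unit:
- C (68/8 per unit): all 8 → value 68, running total 68.00
- D (40/8 per unit): 7 of 8 → value 7×40/8 = 35.0000, running total 103.00
Total 103.00.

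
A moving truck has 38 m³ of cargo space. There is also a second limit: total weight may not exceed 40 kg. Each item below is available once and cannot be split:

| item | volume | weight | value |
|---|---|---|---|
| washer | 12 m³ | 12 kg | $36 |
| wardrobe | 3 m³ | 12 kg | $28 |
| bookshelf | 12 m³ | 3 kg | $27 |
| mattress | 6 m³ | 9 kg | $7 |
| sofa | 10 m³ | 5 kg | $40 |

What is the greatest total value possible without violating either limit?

Feasible sets respecting both limits:
- washer+wardrobe+bookshelf+sofa: volume 37, weight 32, value 131
- washer+wardrobe+mattress+sofa: volume 31, weight 38, value 111
- washer+wardrobe+sofa: volume 25, weight 29, value 104
Best: $131.

$131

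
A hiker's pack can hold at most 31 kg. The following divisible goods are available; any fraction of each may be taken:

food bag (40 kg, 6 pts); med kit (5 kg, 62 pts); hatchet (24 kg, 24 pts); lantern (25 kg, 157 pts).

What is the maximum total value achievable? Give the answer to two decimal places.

220.00

Take in order of value per unit:
- med kit (62/5 per unit): all 5 → value 62, running total 62.00
- lantern (157/25 per unit): all 25 → value 157, running total 219.00
- hatchet (24/24 per unit): 1 of 24 → value 1×24/24 = 1.0000, running total 220.00
Total 220.00.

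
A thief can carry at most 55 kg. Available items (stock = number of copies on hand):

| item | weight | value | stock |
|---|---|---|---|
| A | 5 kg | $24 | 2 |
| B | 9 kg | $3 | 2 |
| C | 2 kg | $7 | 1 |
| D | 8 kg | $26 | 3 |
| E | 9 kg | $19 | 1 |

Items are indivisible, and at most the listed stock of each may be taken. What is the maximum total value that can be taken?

Top feasible selections:
- 2×A + 1×B + 1×C + 3×D + 1×E: weight 54, value 155
- 2×A + 1×C + 3×D + 1×E: weight 45, value 152
- 2×A + 1×B + 3×D + 1×E: weight 52, value 148
Best: $155.

$155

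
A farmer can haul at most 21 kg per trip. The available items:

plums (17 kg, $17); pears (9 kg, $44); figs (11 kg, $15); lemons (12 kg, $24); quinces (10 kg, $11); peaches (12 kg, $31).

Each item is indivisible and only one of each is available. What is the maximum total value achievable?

$75

Check high-value combinations within 21 kg:
- pears+peaches: weight 9+12=21, value 44+31=75
- pears+lemons: weight 9+12=21, value 44+24=68
- pears+figs: weight 9+11=20, value 44+15=59
- pears+quinces: weight 9+10=19, value 44+11=55
Best: $75.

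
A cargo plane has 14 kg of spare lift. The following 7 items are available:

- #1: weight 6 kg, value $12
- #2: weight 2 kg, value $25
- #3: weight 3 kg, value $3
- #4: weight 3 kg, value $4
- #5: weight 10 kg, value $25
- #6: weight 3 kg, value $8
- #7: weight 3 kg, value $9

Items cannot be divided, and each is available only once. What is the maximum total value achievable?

Check high-value combinations within 14 kg:
- #1+#2+#6+#7: weight 6+2+3+3=14, value 12+25+8+9=54
- #2+#5: weight 2+10=12, value 25+25=50
- #1+#2+#4+#7: weight 6+2+3+3=14, value 12+25+4+9=50
- #1+#2+#4+#6: weight 6+2+3+3=14, value 12+25+4+8=49
Best: $54.

$54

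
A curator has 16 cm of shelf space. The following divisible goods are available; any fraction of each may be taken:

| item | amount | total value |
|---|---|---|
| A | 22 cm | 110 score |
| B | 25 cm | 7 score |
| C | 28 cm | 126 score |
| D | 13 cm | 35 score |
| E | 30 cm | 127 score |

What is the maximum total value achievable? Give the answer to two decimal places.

80.00

Take in order of value per unit:
- A (110/22 per unit): 16 of 22 → value 16×110/22 = 80.0000, running total 80.00
Total 80.00.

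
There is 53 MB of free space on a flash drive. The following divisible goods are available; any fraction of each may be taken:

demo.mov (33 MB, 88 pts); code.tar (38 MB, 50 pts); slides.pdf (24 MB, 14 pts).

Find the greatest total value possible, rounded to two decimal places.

114.32

Take in order of value per unit:
- demo.mov (88/33 per unit): all 33 → value 88, running total 88.00
- code.tar (50/38 per unit): 20 of 38 → value 20×50/38 = 26.3158, running total 114.32
Total 114.32.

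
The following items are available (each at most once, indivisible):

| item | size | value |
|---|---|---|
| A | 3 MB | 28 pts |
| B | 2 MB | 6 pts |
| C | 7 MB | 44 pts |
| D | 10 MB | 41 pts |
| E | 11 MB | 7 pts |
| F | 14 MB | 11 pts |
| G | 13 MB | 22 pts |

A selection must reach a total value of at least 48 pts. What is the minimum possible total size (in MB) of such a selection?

9

Subsets with value ≥ 48, sorted by total size:
- B+C: size 9, value 50
- A+C: size 10, value 72
- A+B+C: size 12, value 78
Minimum size: 9 MB.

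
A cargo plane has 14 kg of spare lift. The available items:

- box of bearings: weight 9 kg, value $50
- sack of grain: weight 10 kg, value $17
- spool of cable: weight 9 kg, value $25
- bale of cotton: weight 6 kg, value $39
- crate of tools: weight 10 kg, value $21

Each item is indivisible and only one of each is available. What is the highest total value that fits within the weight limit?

$50

Check high-value combinations within 14 kg:
- box of bearings: weight 9, value 50
- bale of cotton: weight 6, value 39
- spool of cable: weight 9, value 25
Best: $50.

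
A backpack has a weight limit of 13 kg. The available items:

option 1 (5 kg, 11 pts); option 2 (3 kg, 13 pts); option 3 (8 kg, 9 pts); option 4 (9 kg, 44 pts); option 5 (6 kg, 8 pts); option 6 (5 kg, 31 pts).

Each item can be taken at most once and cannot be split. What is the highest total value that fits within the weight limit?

57 pts

This is a 0/1 knapsack; check combinations near the capacity.
- option 2+option 4: weight 3+9=12, value 13+44=57
- option 1+option 2+option 6: weight 5+3+5=13, value 11+13+31=55
- option 2+option 6: weight 3+5=8, value 13+31=44
- option 4: weight 9, value 44
Best: 57 pts.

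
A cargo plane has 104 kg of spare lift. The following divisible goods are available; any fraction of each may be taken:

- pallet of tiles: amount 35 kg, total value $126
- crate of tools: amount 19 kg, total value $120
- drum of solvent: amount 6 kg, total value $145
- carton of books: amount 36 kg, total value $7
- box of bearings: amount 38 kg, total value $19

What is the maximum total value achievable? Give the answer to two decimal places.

411.17

Take in order of value per unit:
- drum of solvent (145/6 per unit): all 6 → value 145, running total 145.00
- crate of tools (120/19 per unit): all 19 → value 120, running total 265.00
- pallet of tiles (126/35 per unit): all 35 → value 126, running total 391.00
- box of bearings (19/38 per unit): all 38 → value 19, running total 410.00
- carton of books (7/36 per unit): 6 of 36 → value 6×7/36 = 1.1667, running total 411.17
Total 411.17.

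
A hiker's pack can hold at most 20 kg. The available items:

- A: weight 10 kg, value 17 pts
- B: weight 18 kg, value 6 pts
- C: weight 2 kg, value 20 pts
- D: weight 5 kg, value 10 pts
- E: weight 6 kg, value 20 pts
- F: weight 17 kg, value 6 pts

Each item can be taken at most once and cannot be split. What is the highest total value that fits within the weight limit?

Check high-value combinations within 20 kg:
- A+C+E: weight 10+2+6=18, value 17+20+20=57
- C+D+E: weight 2+5+6=13, value 20+10+20=50
- A+C+D: weight 10+2+5=17, value 17+20+10=47
Best: 57 pts.

57 pts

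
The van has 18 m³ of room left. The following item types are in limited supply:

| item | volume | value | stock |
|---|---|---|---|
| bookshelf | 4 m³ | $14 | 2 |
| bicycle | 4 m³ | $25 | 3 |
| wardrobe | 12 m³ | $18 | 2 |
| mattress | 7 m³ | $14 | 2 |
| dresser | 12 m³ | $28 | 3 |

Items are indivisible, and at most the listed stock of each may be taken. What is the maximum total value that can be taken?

Top feasible selections:
- 1×bookshelf + 3×bicycle: volume 16, value 89
- 2×bookshelf + 2×bicycle: volume 16, value 78
Best: $89.

$89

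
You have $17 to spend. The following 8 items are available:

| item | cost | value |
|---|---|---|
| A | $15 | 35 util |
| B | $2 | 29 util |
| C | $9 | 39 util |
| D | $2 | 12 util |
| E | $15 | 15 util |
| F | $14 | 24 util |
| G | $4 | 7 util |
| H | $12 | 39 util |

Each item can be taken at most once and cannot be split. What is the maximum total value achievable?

Check high-value combinations within $17:
- B+C+D+G: cost 2+9+2+4=17, value 29+39+12+7=87
- B+C+D: cost 2+9+2=13, value 29+39+12=80
- B+D+H: cost 2+2+12=16, value 29+12+39=80
- B+C+G: cost 2+9+4=15, value 29+39+7=75
- B+C: cost 2+9=11, value 29+39=68
Best: 87 util.

87 util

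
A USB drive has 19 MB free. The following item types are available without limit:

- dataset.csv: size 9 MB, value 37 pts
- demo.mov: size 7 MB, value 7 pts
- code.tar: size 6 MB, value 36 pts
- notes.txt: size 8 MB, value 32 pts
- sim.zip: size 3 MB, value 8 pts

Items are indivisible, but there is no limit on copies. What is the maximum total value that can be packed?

Best value-per-unit is code.tar at 36/6, and filling with it alone uses size 3×6=18. No mix of the others beats 3×36 = 108.

108 pts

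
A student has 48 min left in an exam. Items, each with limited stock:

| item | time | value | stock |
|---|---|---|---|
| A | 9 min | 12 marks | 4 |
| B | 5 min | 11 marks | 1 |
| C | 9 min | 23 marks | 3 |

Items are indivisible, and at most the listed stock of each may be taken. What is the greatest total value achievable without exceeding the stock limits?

Best selections within time 48 and stock limits:
- 2×A + 3×C: time 45, value 93
- 1×A + 1×B + 3×C: time 41, value 92
Best: 93 marks.

93 marks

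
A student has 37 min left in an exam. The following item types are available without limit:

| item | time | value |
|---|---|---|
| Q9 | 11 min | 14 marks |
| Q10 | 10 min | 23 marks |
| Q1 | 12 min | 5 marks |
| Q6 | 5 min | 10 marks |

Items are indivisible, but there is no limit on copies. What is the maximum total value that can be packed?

Best value-per-unit is Q10 at 23/10; filling with it alone gives 3×23 = 69.
Optimal mix: 3×Q10 + 1×Q6 → time 35, value 79.

79 marks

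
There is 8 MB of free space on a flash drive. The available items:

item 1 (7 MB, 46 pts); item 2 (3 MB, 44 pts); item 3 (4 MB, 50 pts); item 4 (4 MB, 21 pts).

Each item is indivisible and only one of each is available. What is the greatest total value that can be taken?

94 pts

Check high-value combinations within 8 MB:
- item 2+item 3: size 3+4=7, value 44+50=94
- item 3+item 4: size 4+4=8, value 50+21=71
- item 2+item 4: size 3+4=7, value 44+21=65
Best: 94 pts.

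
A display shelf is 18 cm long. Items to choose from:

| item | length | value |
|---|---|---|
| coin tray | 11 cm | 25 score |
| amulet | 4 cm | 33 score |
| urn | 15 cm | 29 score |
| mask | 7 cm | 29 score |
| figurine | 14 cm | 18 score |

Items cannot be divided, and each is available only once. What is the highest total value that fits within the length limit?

62 score

This is a 0/1 knapsack; check combinations near the capacity.
- amulet+mask: length 4+7=11, value 33+29=62
- coin tray+amulet: length 11+4=15, value 25+33=58
- coin tray+mask: length 11+7=18, value 25+29=54
Best: 62 score.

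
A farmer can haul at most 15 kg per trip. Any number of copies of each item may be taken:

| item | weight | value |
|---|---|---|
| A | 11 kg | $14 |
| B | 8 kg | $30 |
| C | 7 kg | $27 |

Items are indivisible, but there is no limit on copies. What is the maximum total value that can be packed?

Best value-per-unit is C at 27/7; filling with it alone gives 2×27 = 54.
Optimal mix: 1×B + 1×C → weight 15, value 57.

$57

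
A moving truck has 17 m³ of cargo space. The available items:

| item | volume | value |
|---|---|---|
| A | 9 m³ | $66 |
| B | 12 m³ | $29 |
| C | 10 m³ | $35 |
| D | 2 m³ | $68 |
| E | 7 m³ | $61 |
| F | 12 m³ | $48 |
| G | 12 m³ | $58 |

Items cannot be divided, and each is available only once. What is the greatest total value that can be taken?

$134

Check high-value combinations within 17 m³:
- A+D: volume 9+2=11, value 66+68=134
- D+E: volume 2+7=9, value 68+61=129
- A+E: volume 9+7=16, value 66+61=127
- D+G: volume 2+12=14, value 68+58=126
- D+F: volume 2+12=14, value 68+48=116
Best: $134.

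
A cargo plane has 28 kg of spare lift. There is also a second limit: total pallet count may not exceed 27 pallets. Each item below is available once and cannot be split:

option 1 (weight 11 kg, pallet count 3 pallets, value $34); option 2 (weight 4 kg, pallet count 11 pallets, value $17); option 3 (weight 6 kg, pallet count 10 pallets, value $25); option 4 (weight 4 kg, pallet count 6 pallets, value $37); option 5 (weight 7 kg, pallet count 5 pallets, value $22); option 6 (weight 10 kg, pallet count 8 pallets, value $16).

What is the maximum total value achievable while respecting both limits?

$118

Feasible sets respecting both limits:
- option 1+option 3+option 4+option 5: weight 28, pallet count 24, value 118
- option 1+option 2+option 4+option 5: weight 26, pallet count 25, value 110
- option 1+option 3+option 4: weight 21, pallet count 19, value 96
- option 1+option 4+option 5: weight 22, pallet count 14, value 93
Best: $118.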